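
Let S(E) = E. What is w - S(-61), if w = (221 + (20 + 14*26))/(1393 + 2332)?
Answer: 45566/745 ≈ 61.162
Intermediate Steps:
w = 121/745 (w = (221 + (20 + 364))/3725 = (221 + 384)*(1/3725) = 605*(1/3725) = 121/745 ≈ 0.16242)
w - S(-61) = 121/745 - 1*(-61) = 121/745 + 61 = 45566/745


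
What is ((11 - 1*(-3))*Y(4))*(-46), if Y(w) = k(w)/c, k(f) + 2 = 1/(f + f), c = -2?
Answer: -2415/4 ≈ -603.75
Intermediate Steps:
k(f) = -2 + 1/(2*f) (k(f) = -2 + 1/(f + f) = -2 + 1/(2*f))
Y(w) = 1 - 1/(4*w) (Y(w) = (-2 + 1/(2*w))/(-2) = (-2 + 1/(2*w))*(-½) = 1 - 1/(4*w))
((11 - 1*(-3))*Y(4))*(-46) = ((11 - 1*(-3))*((-¼ + 4)/4))*(-46) = ((11 + 3)*((¼)*(15/4)))*(-46) = (14*(15/16))*(-46) = (105/8)*(-46) = -2415/4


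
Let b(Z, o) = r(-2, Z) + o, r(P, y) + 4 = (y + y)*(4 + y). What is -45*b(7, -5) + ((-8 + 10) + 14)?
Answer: -6509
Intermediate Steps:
r(P, y) = -4 + 2*y*(4 + y) (r(P, y) = -4 + (y + y)*(4 + y) = -4 + (2*y)*(4 + y) = -4 + 2*y*(4 + y))
b(Z, o) = -4 + o + 2*Z² + 8*Z (b(Z, o) = (-4 + 2*Z² + 8*Z) + o = -4 + o + 2*Z² + 8*Z)
-45*b(7, -5) + ((-8 + 10) + 14) = -45*(-4 - 5 + 2*7² + 8*7) + ((-8 + 10) + 14) = -45*(-4 - 5 + 2*49 + 56) + (2 + 14) = -45*(-4 - 5 + 98 + 56) + 16 = -45*145 + 16 = -6525 + 16 = -6509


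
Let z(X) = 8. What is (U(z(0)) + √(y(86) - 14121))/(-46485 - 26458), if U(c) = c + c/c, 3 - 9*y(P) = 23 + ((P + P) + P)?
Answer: -9/72943 - I*√127367/218829 ≈ -0.00012338 - 0.0016309*I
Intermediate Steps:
y(P) = -20/9 - P/3 (y(P) = ⅓ - (23 + ((P + P) + P))/9 = ⅓ - (23 + (2*P + P))/9 = ⅓ - (23 + 3*P)/9 = ⅓ + (-23/9 - P/3) = -20/9 - P/3)
U(c) = 1 + c (U(c) = c + 1 = 1 + c)
(U(z(0)) + √(y(86) - 14121))/(-46485 - 26458) = ((1 + 8) + √((-20/9 - ⅓*86) - 14121))/(-46485 - 26458) = (9 + √((-20/9 - 86/3) - 14121))/(-72943) = (9 + √(-278/9 - 14121))*(-1/72943) = (9 + √(-127367/9))*(-1/72943) = (9 + I*√127367/3)*(-1/72943) = -9/72943 - I*√127367/218829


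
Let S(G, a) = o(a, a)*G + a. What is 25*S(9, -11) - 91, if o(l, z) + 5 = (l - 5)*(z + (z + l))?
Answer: 117309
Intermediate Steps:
o(l, z) = -5 + (-5 + l)*(l + 2*z) (o(l, z) = -5 + (l - 5)*(z + (z + l)) = -5 + (-5 + l)*(z + (l + z)) = -5 + (-5 + l)*(l + 2*z))
S(G, a) = a + G*(-5 - 15*a + 3*a**2) (S(G, a) = (-5 + a**2 - 10*a - 5*a + 2*a*a)*G + a = (-5 + a**2 - 10*a - 5*a + 2*a**2)*G + a = (-5 - 15*a + 3*a**2)*G + a = G*(-5 - 15*a + 3*a**2) + a = a + G*(-5 - 15*a + 3*a**2))
25*S(9, -11) - 91 = 25*(-11 + 9*(-5 - 15*(-11) + 3*(-11)**2)) - 91 = 25*(-11 + 9*(-5 + 165 + 3*121)) - 91 = 25*(-11 + 9*(-5 + 165 + 363)) - 91 = 25*(-11 + 9*523) - 91 = 25*(-11 + 4707) - 91 = 25*4696 - 91 = 117400 - 91 = 117309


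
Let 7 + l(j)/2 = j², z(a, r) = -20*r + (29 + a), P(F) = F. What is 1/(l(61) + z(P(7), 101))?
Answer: 1/5444 ≈ 0.00018369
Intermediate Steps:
z(a, r) = 29 + a - 20*r
l(j) = -14 + 2*j²
1/(l(61) + z(P(7), 101)) = 1/((-14 + 2*61²) + (29 + 7 - 20*101)) = 1/((-14 + 2*3721) + (29 + 7 - 2020)) = 1/((-14 + 7442) - 1984) = 1/(7428 - 1984) = 1/5444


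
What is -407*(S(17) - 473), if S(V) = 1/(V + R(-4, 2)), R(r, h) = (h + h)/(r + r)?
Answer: 577459/3 ≈ 1.9249e+5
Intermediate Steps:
R(r, h) = h/r (R(r, h) = (2*h)/((2*r)) = (2*h)*(1/(2*r)) = h/r)
S(V) = 1/(-½ + V) (S(V) = 1/(V + 2/(-4)) = 1/(V + 2*(-¼)) = 1/(V - ½) = 1/(-½ + V))
-407*(S(17) - 473) = -407*(2/(-1 + 2*17) - 473) = -407*(2/(-1 + 34) - 473) = -407*(2/33 - 473) = -407*(-15607/33) = 577459/3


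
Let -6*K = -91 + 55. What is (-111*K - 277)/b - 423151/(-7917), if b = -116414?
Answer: 49268166245/921649638 ≈ 53.456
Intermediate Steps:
K = 6 (K = -(-91 + 55)/6 = -1/6*(-36) = 6)
(-111*K - 277)/b - 423151/(-7917) = (-111*6 - 277)/(-116414) - 423151/(-7917) = (-666 - 277)*(-1/116414) - 423151*(-1/7917) = -943*(-1/116414) + 423151/7917 = 943/116414 + 423151/7917 = 49268166245/921649638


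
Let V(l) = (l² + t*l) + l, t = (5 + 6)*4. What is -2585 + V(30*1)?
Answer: -335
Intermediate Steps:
t = 44 (t = 11*4 = 44)
V(l) = l² + 45*l (V(l) = (l² + 44*l) + l = l² + 45*l)
-2585 + V(30*1) = -2585 + (30*1)*(45 + 30*1) = -2585 + 30*(45 + 30) = -2585 + 30*75 = -2585 + 2250 = -335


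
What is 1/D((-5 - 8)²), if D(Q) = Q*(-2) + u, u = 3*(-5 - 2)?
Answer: -1/359 ≈ -0.0027855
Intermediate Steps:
u = -21 (u = 3*(-7) = -21)
D(Q) = -21 - 2*Q (D(Q) = Q*(-2) - 21 = -2*Q - 21 = -21 - 2*Q)
1/D((-5 - 8)²) = 1/(-21 - 2*(-5 - 8)²) = 1/(-21 - 2*(-13)²) = 1/(-21 - 2*169) = 1/(-21 - 338) = 1/(-359) = -1/359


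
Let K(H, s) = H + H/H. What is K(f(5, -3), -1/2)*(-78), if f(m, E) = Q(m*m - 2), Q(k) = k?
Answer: -1872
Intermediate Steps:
f(m, E) = -2 + m² (f(m, E) = m*m - 2 = m² - 2 = -2 + m²)
K(H, s) = 1 + H (K(H, s) = H + 1 = 1 + H)
K(f(5, -3), -1/2)*(-78) = (1 + (-2 + 5²))*(-78) = (1 + (-2 + 25))*(-78) = (1 + 23)*(-78) = 24*(-78) = -1872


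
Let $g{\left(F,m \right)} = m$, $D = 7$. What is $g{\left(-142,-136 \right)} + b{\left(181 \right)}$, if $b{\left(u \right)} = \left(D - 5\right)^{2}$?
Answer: $-132$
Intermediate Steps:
$b{\left(u \right)} = 4$ ($b{\left(u \right)} = \left(7 - 5\right)^{2} = 2^{2} = 4$)
$g{\left(-142,-136 \right)} + b{\left(181 \right)} = -136 + 4 = -132$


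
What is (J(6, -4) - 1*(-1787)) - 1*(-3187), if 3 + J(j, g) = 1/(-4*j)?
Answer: 119303/24 ≈ 4971.0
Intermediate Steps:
J(j, g) = -3 - 1/(4*j) (J(j, g) = -3 + 1/(-4*j) = -3 - 1/(4*j))
(J(6, -4) - 1*(-1787)) - 1*(-3187) = ((-3 - 1/4/6) - 1*(-1787)) - 1*(-3187) = ((-3 - 1/4*1/6) + 1787) + 3187 = ((-3 - 1/24) + 1787) + 3187 = (-73/24 + 1787) + 3187 = 42815/24 + 3187 = 119303/24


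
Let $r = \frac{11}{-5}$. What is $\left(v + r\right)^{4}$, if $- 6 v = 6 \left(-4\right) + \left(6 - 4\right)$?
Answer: $\frac{234256}{50625} \approx 4.6273$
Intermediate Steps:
$r = - \frac{11}{5}$ ($r = 11 \left(- \frac{1}{5}\right) = - \frac{11}{5} \approx -2.2$)
$v = \frac{11}{3}$ ($v = - \frac{6 \left(-4\right) + \left(6 - 4\right)}{6} = - \frac{-24 + 2}{6} = \left(- \frac{1}{6}\right) \left(-22\right) = \frac{11}{3} \approx 3.6667$)
$\left(v + r\right)^{4} = \left(\frac{11}{3} - \frac{11}{5}\right)^{4} = \left(\frac{22}{15}\right)^{4} = \frac{234256}{50625}$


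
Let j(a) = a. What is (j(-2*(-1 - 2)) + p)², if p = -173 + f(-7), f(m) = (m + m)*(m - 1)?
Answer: 3025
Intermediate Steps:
f(m) = 2*m*(-1 + m) (f(m) = (2*m)*(-1 + m) = 2*m*(-1 + m))
p = -61 (p = -173 + 2*(-7)*(-1 - 7) = -173 + 2*(-7)*(-8) = -173 + 112 = -61)
(j(-2*(-1 - 2)) + p)² = (-2*(-1 - 2) - 61)² = (-2*(-3) - 61)² = (6 - 61)² = (-55)² = 3025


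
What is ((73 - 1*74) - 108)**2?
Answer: 11881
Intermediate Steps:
((73 - 1*74) - 108)**2 = ((73 - 74) - 108)**2 = (-1 - 108)**2 = (-109)**2 = 11881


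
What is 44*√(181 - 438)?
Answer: 44*I*√257 ≈ 705.37*I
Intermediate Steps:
44*√(181 - 438) = 44*√(-257) = 44*(I*√257) = 44*I*√257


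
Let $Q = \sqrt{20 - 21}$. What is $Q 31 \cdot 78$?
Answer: $2418 i \approx 2418.0 i$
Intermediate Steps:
$Q = i$ ($Q = \sqrt{-1} = i \approx 1.0 i$)
$Q 31 \cdot 78 = i 31 \cdot 78 = 31 i 78 = 2418 i$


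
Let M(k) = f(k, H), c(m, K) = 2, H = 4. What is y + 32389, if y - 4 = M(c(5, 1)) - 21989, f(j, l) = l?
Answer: 10408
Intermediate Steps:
M(k) = 4
y = -21981 (y = 4 + (4 - 21989) = 4 - 21985 = -21981)
y + 32389 = -21981 + 32389 = 10408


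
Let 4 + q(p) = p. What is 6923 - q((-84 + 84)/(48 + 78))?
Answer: 6927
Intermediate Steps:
q(p) = -4 + p
6923 - q((-84 + 84)/(48 + 78)) = 6923 - (-4 + (-84 + 84)/(48 + 78)) = 6923 - (-4 + 0/126) = 6923 - (-4 + 0*(1/126)) = 6923 - (-4 + 0) = 6923 - 1*(-4) = 6923 + 4 = 6927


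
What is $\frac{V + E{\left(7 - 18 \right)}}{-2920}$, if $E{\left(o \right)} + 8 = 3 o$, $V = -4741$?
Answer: $\frac{2391}{1460} \approx 1.6377$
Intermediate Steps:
$E{\left(o \right)} = -8 + 3 o$
$\frac{V + E{\left(7 - 18 \right)}}{-2920} = \frac{-4741 + \left(-8 + 3 \left(7 - 18\right)\right)}{-2920} = \left(-4741 + \left(-8 + 3 \left(7 - 18\right)\right)\right) \left(- \frac{1}{2920}\right) = \left(-4741 + \left(-8 + 3 \left(-11\right)\right)\right) \left(- \frac{1}{2920}\right) = \left(-4741 - 41\right) \left(- \frac{1}{2920}\right) = \left(-4782\right) \left(- \frac{1}{2920}\right) = \frac{2391}{1460}$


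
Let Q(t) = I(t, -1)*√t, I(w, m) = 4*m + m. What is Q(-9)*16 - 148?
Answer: -148 - 240*I ≈ -148.0 - 240.0*I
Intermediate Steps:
I(w, m) = 5*m
Q(t) = -5*√t (Q(t) = (5*(-1))*√t = -5*√t)
Q(-9)*16 - 148 = -15*I*16 - 148 = -240*I - 148 = -148 - 240*I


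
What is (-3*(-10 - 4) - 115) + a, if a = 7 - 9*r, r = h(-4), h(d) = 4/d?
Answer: -57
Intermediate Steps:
r = -1 (r = 4/(-4) = 4*(-¼) = -1)
a = 16 (a = 7 - 9*(-1) = 7 + 9 = 16)
(-3*(-10 - 4) - 115) + a = (-3*(-10 - 4) - 115) + 16 = (-3*(-14) - 115) + 16 = (42 - 115) + 16 = -73 + 16 = -57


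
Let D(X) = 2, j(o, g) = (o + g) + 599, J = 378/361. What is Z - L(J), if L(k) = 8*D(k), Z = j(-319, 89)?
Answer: 353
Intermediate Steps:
J = 378/361 (J = 378*(1/361) = 378/361 ≈ 1.0471)
j(o, g) = 599 + g + o (j(o, g) = (g + o) + 599 = 599 + g + o)
Z = 369 (Z = 599 + 89 - 319 = 369)
L(k) = 16 (L(k) = 8*2 = 16)
Z - L(J) = 369 - 1*16 = 369 - 16 = 353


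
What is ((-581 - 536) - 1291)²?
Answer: 5798464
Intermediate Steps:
((-581 - 536) - 1291)² = (-1117 - 1291)² = (-2408)² = 5798464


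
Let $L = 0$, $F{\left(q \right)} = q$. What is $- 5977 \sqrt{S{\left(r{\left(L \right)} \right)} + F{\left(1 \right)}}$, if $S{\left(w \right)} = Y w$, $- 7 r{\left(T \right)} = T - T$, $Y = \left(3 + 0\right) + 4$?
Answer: $-5977$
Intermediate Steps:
$Y = 7$ ($Y = 3 + 4 = 7$)
$r{\left(T \right)} = 0$ ($r{\left(T \right)} = - \frac{T - T}{7} = \left(- \frac{1}{7}\right) 0 = 0$)
$S{\left(w \right)} = 7 w$
$- 5977 \sqrt{S{\left(r{\left(L \right)} \right)} + F{\left(1 \right)}} = - 5977 \sqrt{7 \cdot 0 + 1} = - 5977 \sqrt{0 + 1} = - 5977 \sqrt{1} = \left(-5977\right) 1 = -5977$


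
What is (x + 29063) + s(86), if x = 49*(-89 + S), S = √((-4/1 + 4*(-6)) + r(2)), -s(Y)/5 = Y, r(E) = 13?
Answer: 24272 + 49*I*√15 ≈ 24272.0 + 189.78*I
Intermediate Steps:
s(Y) = -5*Y
S = I*√15 (S = √((-4/1 + 4*(-6)) + 13) = √((-4*1 - 24) + 13) = √((-4 - 24) + 13) = √(-28 + 13) = √(-15) = I*√15 ≈ 3.873*I)
x = -4361 + 49*I*√15 (x = 49*(-89 + I*√15) = -4361 + 49*I*√15 ≈ -4361.0 + 189.78*I)
(x + 29063) + s(86) = ((-4361 + 49*I*√15) + 29063) - 5*86 = (24702 + 49*I*√15) - 430 = 24272 + 49*I*√15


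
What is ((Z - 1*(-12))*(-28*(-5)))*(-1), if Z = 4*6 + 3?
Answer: -5460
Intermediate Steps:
Z = 27 (Z = 24 + 3 = 27)
((Z - 1*(-12))*(-28*(-5)))*(-1) = ((27 - 1*(-12))*(-28*(-5)))*(-1) = ((27 + 12)*140)*(-1) = (39*140)*(-1) = 5460*(-1) = -5460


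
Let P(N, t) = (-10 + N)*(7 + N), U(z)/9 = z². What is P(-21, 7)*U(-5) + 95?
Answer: 97745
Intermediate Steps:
U(z) = 9*z²
P(-21, 7)*U(-5) + 95 = (-70 + (-21)² - 3*(-21))*(9*(-5)²) + 95 = (-70 + 441 + 63)*(9*25) + 95 = 434*225 + 95 = 97650 + 95 = 97745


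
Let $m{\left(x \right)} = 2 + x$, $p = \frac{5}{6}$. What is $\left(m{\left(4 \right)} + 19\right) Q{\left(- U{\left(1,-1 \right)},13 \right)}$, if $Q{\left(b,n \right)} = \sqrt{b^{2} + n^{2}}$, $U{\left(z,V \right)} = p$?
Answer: $\frac{25 \sqrt{6109}}{6} \approx 325.67$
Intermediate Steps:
$p = \frac{5}{6}$ ($p = 5 \cdot \frac{1}{6} = \frac{5}{6} \approx 0.83333$)
$U{\left(z,V \right)} = \frac{5}{6}$
$\left(m{\left(4 \right)} + 19\right) Q{\left(- U{\left(1,-1 \right)},13 \right)} = \left(\left(2 + 4\right) + 19\right) \sqrt{\left(\left(-1\right) \frac{5}{6}\right)^{2} + 13^{2}} = \left(6 + 19\right) \sqrt{\left(- \frac{5}{6}\right)^{2} + 169} = 25 \sqrt{\frac{25}{36} + 169} = 25 \sqrt{\frac{6109}{36}} = 25 \frac{\sqrt{6109}}{6} = \frac{25 \sqrt{6109}}{6}$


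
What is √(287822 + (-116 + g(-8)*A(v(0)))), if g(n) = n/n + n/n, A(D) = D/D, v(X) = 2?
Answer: 2*√71927 ≈ 536.38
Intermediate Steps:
A(D) = 1
g(n) = 2 (g(n) = 1 + 1 = 2)
√(287822 + (-116 + g(-8)*A(v(0)))) = √(287822 + (-116 + 2*1)) = √(287822 + (-116 + 2)) = √(287822 - 114) = √287708 = 2*√71927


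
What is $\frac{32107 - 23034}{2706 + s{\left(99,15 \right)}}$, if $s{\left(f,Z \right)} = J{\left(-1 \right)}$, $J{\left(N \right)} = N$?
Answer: $\frac{9073}{2705} \approx 3.3542$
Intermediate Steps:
$s{\left(f,Z \right)} = -1$
$\frac{32107 - 23034}{2706 + s{\left(99,15 \right)}} = \frac{32107 - 23034}{2706 - 1} = \frac{9073}{2705}$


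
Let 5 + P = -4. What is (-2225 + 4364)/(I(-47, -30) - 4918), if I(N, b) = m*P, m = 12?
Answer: -2139/5026 ≈ -0.42559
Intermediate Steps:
P = -9 (P = -5 - 4 = -9)
I(N, b) = -108 (I(N, b) = 12*(-9) = -108)
(-2225 + 4364)/(I(-47, -30) - 4918) = (-2225 + 4364)/(-108 - 4918) = 2139/(-5026) = 2139*(-1/5026) = -2139/5026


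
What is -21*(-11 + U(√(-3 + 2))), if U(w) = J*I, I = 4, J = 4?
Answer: -105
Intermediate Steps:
U(w) = 16 (U(w) = 4*4 = 16)
-21*(-11 + U(√(-3 + 2))) = -21*(-11 + 16) = -21*5 = -105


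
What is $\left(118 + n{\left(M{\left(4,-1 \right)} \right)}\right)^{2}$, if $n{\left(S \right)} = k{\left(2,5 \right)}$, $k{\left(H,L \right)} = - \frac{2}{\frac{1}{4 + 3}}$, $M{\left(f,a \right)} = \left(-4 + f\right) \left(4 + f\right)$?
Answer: $10816$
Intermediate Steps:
$k{\left(H,L \right)} = -14$ ($k{\left(H,L \right)} = - \frac{2}{\frac{1}{7}} = - 2 \frac{1}{\frac{1}{7}} = \left(-2\right) 7 = -14$)
$n{\left(S \right)} = -14$
$\left(118 + n{\left(M{\left(4,-1 \right)} \right)}\right)^{2} = \left(118 - 14\right)^{2} = 104^{2} = 10816$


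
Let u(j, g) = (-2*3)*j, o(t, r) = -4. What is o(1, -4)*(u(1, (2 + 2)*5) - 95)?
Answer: 404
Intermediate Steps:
u(j, g) = -6*j
o(1, -4)*(u(1, (2 + 2)*5) - 95) = -4*(-6*1 - 95) = -4*(-6 - 95) = -4*(-101) = 404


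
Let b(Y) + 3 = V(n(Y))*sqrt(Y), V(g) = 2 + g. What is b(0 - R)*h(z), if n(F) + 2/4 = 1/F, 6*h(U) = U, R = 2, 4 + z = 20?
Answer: -8 + 8*I*sqrt(2)/3 ≈ -8.0 + 3.7712*I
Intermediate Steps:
z = 16 (z = -4 + 20 = 16)
h(U) = U/6
n(F) = -1/2 + 1/F
b(Y) = -3 + sqrt(Y)*(2 + (2 - Y)/(2*Y)) (b(Y) = -3 + (2 + (2 - Y)/(2*Y))*sqrt(Y) = -3 + sqrt(Y)*(2 + (2 - Y)/(2*Y)))
b(0 - R)*h(z) = (-3 + 1/sqrt(0 - 1*2) + 3*sqrt(0 - 1*2)/2)*((1/6)*16) = (-3 + 1/sqrt(0 - 2) + 3*sqrt(0 - 2)/2)*(8/3) = (-3 + 1/sqrt(-2) + 3*sqrt(-2)/2)*(8/3) = (-3 - I*sqrt(2)/2 + 3*(I*sqrt(2))/2)*(8/3) = (-3 - I*sqrt(2)/2 + 3*I*sqrt(2)/2)*(8/3) = (-3 + I*sqrt(2))*(8/3) = -8 + 8*I*sqrt(2)/3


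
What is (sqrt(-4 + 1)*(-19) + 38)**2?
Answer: 361 - 1444*I*sqrt(3) ≈ 361.0 - 2501.1*I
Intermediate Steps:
(sqrt(-4 + 1)*(-19) + 38)**2 = (sqrt(-3)*(-19) + 38)**2 = ((I*sqrt(3))*(-19) + 38)**2 = (-19*I*sqrt(3) + 38)**2 = (38 - 19*I*sqrt(3))**2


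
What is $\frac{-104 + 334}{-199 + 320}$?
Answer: $\frac{230}{121} \approx 1.9008$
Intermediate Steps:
$\frac{-104 + 334}{-199 + 320} = \frac{230}{121}$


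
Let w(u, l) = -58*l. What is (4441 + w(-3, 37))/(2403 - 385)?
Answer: 2295/2018 ≈ 1.1373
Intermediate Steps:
(4441 + w(-3, 37))/(2403 - 385) = (4441 - 58*37)/(2403 - 385) = (4441 - 2146)/2018 = 2295*(1/2018) = 2295/2018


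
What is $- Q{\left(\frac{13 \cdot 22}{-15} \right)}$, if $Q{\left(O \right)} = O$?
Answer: $\frac{286}{15} \approx 19.067$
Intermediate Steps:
$- Q{\left(\frac{13 \cdot 22}{-15} \right)} = - \frac{13 \cdot 22}{-15} = - \frac{286 \left(-1\right)}{15} = \left(-1\right) \left(- \frac{286}{15}\right) = \frac{286}{15}$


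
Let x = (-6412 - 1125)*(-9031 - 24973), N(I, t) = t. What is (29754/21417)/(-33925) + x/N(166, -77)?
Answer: -5642779448233526/1695334025 ≈ -3.3284e+6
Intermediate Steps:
x = 256288148 (x = -7537*(-34004) = 256288148)
(29754/21417)/(-33925) + x/N(166, -77) = (29754/21417)/(-33925) + 256288148/(-77) = (29754*(1/21417))*(-1/33925) + 256288148*(-1/77) = (9918/7139)*(-1/33925) - 256288148/77 = -9918/242190575 - 256288148/77 = -5642779448233526/1695334025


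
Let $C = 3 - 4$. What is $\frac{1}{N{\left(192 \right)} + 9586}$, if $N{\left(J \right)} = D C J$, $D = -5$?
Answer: $\frac{1}{10546} \approx 9.4823 \cdot 10^{-5}$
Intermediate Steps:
$C = -1$ ($C = 3 - 4 = -1$)
$N{\left(J \right)} = 5 J$ ($N{\left(J \right)} = \left(-5\right) \left(-1\right) J = 5 J$)
$\frac{1}{N{\left(192 \right)} + 9586} = \frac{1}{5 \cdot 192 + 9586} = \frac{1}{960 + 9586} = \frac{1}{10546}$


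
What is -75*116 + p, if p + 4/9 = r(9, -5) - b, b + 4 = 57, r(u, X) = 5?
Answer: -78736/9 ≈ -8748.4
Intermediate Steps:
b = 53 (b = -4 + 57 = 53)
p = -436/9 (p = -4/9 + (5 - 1*53) = -4/9 + (5 - 53) = -4/9 - 48 = -436/9 ≈ -48.444)
-75*116 + p = -75*116 - 436/9 = -8700 - 436/9 = -78736/9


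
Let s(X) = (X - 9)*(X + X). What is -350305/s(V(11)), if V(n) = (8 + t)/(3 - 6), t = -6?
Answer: -3152745/116 ≈ -27179.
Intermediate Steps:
V(n) = -2/3 (V(n) = (8 - 6)/(3 - 6) = 2/(-3) = 2*(-1/3) = -2/3)
s(X) = 2*X*(-9 + X) (s(X) = (-9 + X)*(2*X) = 2*X*(-9 + X))
-350305/s(V(11)) = -350305*(-3/(4*(-9 - 2/3))) = -350305/(2*(-2/3)*(-29/3)) = -350305/116/9 = -350305*9/116 = -3152745/116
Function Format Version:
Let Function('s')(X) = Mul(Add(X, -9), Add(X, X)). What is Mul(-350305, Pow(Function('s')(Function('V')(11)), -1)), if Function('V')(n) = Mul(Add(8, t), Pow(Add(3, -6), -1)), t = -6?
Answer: Rational(-3152745, 116) ≈ -27179.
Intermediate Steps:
Function('V')(n) = Rational(-2, 3) (Function('V')(n) = Mul(Add(8, -6), Pow(Add(3, -6), -1)) = Mul(2, Pow(-3, -1)) = Mul(2, Rational(-1, 3)) = Rational(-2, 3))
Function('s')(X) = Mul(2, X, Add(-9, X)) (Function('s')(X) = Mul(Add(-9, X), Mul(2, X)) = Mul(2, X, Add(-9, X)))
Mul(-350305, Pow(Function('s')(Function('V')(11)), -1)) = Mul(-350305, Pow(Mul(2, Rational(-2, 3), Add(-9, Rational(-2, 3))), -1)) = Mul(-350305, Pow(Mul(2, Rational(-2, 3), Rational(-29, 3)), -1)) = Mul(-350305, Pow(Rational(116, 9), -1)) = Mul(-350305, Rational(9, 116)) = Rational(-3152745, 116)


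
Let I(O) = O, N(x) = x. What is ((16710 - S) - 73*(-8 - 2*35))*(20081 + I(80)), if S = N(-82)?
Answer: 453340246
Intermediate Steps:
S = -82
((16710 - S) - 73*(-8 - 2*35))*(20081 + I(80)) = ((16710 - 1*(-82)) - 73*(-8 - 2*35))*(20081 + 80) = ((16710 + 82) - 73*(-8 - 70))*20161 = (16792 - 73*(-78))*20161 = (16792 + 5694)*20161 = 22486*20161 = 453340246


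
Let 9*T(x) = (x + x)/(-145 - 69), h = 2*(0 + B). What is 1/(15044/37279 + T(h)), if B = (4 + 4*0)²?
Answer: 35899677/13294444 ≈ 2.7004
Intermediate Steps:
B = 16 (B = (4 + 0)² = 4² = 16)
h = 32 (h = 2*(0 + 16) = 2*16 = 32)
T(x) = -x/963 (T(x) = ((x + x)/(-145 - 69))/9 = ((2*x)/(-214))/9 = ((2*x)*(-1/214))/9 = (-x/107)/9 = -x/963)
1/(15044/37279 + T(h)) = 1/(15044/37279 - 1/963*32) = 1/(15044*(1/37279) - 32/963) = 1/(15044/37279 - 32/963) = 1/(13294444/35899677) = 35899677/13294444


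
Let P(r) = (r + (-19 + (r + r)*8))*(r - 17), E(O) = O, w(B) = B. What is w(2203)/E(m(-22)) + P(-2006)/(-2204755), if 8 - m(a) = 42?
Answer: -1029140841/10708810 ≈ -96.102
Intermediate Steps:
m(a) = -34 (m(a) = 8 - 1*42 = 8 - 42 = -34)
P(r) = (-19 + 17*r)*(-17 + r) (P(r) = (r + (-19 + (2*r)*8))*(-17 + r) = (r + (-19 + 16*r))*(-17 + r) = (-19 + 17*r)*(-17 + r))
w(2203)/E(m(-22)) + P(-2006)/(-2204755) = 2203/(-34) + (323 - 308*(-2006) + 17*(-2006)²)/(-2204755) = 2203*(-1/34) + (323 + 617848 + 17*4024036)*(-1/2204755) = -2203/34 + (323 + 617848 + 68408612)*(-1/2204755) = -2203/34 + 69026783*(-1/2204755) = -2203/34 - 9860969/314965 = -1029140841/10708810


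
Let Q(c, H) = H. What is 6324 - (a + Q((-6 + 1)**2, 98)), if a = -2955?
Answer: 9181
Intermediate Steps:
6324 - (a + Q((-6 + 1)**2, 98)) = 6324 - (-2955 + 98) = 6324 - 1*(-2857) = 6324 + 2857 = 9181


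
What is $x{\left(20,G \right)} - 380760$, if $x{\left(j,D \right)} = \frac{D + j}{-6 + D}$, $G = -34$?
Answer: $- \frac{7615193}{20} \approx -3.8076 \cdot 10^{5}$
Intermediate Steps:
$x{\left(j,D \right)} = \frac{D + j}{-6 + D}$
$x{\left(20,G \right)} - 380760 = \frac{-34 + 20}{-6 - 34} - 380760 = \frac{1}{-40} \left(-14\right) - 380760 = \left(- \frac{1}{40}\right) \left(-14\right) - 380760 = \frac{7}{20} - 380760 = - \frac{7615193}{20}$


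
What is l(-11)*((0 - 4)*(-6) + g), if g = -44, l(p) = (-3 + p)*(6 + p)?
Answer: -1400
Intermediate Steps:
l(-11)*((0 - 4)*(-6) + g) = (-18 + (-11)² + 3*(-11))*((0 - 4)*(-6) - 44) = (-18 + 121 - 33)*(-4*(-6) - 44) = 70*(24 - 44) = 70*(-20) = -1400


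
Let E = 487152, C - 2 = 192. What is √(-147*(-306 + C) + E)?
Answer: 8*√7869 ≈ 709.66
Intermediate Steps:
C = 194 (C = 2 + 192 = 194)
√(-147*(-306 + C) + E) = √(-147*(-306 + 194) + 487152) = √(-147*(-112) + 487152) = √(16464 + 487152) = √503616 = 8*√7869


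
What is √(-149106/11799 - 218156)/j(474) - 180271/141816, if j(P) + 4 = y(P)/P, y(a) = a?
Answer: -180271/141816 - 5*I*√14998840730/3933 ≈ -1.2712 - 155.7*I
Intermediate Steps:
j(P) = -3 (j(P) = -4 + P/P = -4 + 1 = -3)
√(-149106/11799 - 218156)/j(474) - 180271/141816 = √(-149106/11799 - 218156)/(-3) - 180271/141816 = √(-149106*1/11799 - 218156)*(-⅓) - 180271*1/141816 = √(-49702/3933 - 218156)*(-⅓) - 180271/141816 = √(-858057250/3933)*(-⅓) - 180271/141816 = (5*I*√14998840730/1311)*(-⅓) - 180271/141816 = -5*I*√14998840730/3933 - 180271/141816 = -180271/141816 - 5*I*√14998840730/3933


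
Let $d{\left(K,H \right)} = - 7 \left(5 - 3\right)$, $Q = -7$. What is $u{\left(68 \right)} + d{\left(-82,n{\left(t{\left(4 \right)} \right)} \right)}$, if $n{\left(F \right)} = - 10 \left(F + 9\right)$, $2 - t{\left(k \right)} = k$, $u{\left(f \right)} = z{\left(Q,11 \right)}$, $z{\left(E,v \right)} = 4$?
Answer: $-10$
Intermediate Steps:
$u{\left(f \right)} = 4$
$t{\left(k \right)} = 2 - k$
$n{\left(F \right)} = -90 - 10 F$ ($n{\left(F \right)} = - 10 \left(9 + F\right) = -90 - 10 F$)
$d{\left(K,H \right)} = -14$ ($d{\left(K,H \right)} = \left(-7\right) 2 = -14$)
$u{\left(68 \right)} + d{\left(-82,n{\left(t{\left(4 \right)} \right)} \right)} = 4 - 14 = -10$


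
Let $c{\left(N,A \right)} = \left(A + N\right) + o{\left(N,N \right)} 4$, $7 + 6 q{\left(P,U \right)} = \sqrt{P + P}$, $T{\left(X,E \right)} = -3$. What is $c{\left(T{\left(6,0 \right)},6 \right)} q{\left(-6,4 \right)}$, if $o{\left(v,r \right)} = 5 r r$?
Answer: $- \frac{427}{2} + 61 i \sqrt{3} \approx -213.5 + 105.66 i$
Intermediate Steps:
$o{\left(v,r \right)} = 5 r^{2}$
$q{\left(P,U \right)} = - \frac{7}{6} + \frac{\sqrt{2} \sqrt{P}}{6}$ ($q{\left(P,U \right)} = - \frac{7}{6} + \frac{\sqrt{P + P}}{6} = - \frac{7}{6} + \frac{\sqrt{2 P}}{6} = - \frac{7}{6} + \frac{\sqrt{2} \sqrt{P}}{6}$)
$c{\left(N,A \right)} = A + N + 20 N^{2}$ ($c{\left(N,A \right)} = \left(A + N\right) + 5 N^{2} \cdot 4 = \left(A + N\right) + 20 N^{2} = A + N + 20 N^{2}$)
$c{\left(T{\left(6,0 \right)},6 \right)} q{\left(-6,4 \right)} = \left(6 - 3 + 20 \left(-3\right)^{2}\right) \left(- \frac{7}{6} + \frac{\sqrt{2} \sqrt{-6}}{6}\right) = \left(6 - 3 + 20 \cdot 9\right) \left(- \frac{7}{6} + \frac{\sqrt{2} i \sqrt{6}}{6}\right) = \left(6 - 3 + 180\right) \left(- \frac{7}{6} + \frac{i \sqrt{3}}{3}\right) = 183 \left(- \frac{7}{6} + \frac{i \sqrt{3}}{3}\right) = - \frac{427}{2} + 61 i \sqrt{3}$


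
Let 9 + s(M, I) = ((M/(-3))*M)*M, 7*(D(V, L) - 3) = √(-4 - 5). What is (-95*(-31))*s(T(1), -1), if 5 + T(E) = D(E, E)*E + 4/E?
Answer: -4891645/147 - 1705155*I/343 ≈ -33277.0 - 4971.3*I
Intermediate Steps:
D(V, L) = 3 + 3*I/7 (D(V, L) = 3 + √(-4 - 5)/7 = 3 + √(-9)/7 = 3 + (3*I)/7 = 3 + 3*I/7)
T(E) = -5 + 4/E + E*(3 + 3*I/7) (T(E) = -5 + ((3 + 3*I/7)*E + 4/E) = -5 + (E*(3 + 3*I/7) + 4/E) = -5 + (4/E + E*(3 + 3*I/7)) = -5 + 4/E + E*(3 + 3*I/7))
s(M, I) = -9 - M³/3 (s(M, I) = -9 + ((M/(-3))*M)*M = -9 + ((M*(-⅓))*M)*M = -9 + ((-M/3)*M)*M = -9 + (-M²/3)*M = -9 - M³/3)
(-95*(-31))*s(T(1), -1) = (-95*(-31))*(-9 - (28 + 1*(-35 + 3*1*(7 + I)))³/343/3) = 2945*(-9 - (28 + 1*(-35 + (21 + 3*I)))³/343/3) = 2945*(-9 - (28 + 1*(-14 + 3*I))³/343/3) = 2945*(-9 - (28 + (-14 + 3*I))³/343/3) = 2945*(-9 - (14 + 3*I)³/343/3) = 2945*(-9 - (2 + 3*I/7)³/3) = -26505 - 2945*(2 + 3*I/7)³/3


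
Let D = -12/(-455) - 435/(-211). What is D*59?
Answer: 11826963/96005 ≈ 123.19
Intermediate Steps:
D = 200457/96005 (D = -12*(-1/455) - 435*(-1/211) = 12/455 + 435/211 = 200457/96005 ≈ 2.0880)
D*59 = (200457/96005)*59 = 11826963/96005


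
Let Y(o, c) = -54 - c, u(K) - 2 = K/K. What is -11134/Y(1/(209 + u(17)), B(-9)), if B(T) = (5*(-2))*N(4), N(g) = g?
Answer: 5567/7 ≈ 795.29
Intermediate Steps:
u(K) = 3 (u(K) = 2 + K/K = 2 + 1 = 3)
B(T) = -40 (B(T) = (5*(-2))*4 = -10*4 = -40)
-11134/Y(1/(209 + u(17)), B(-9)) = -11134/(-54 - 1*(-40)) = -11134/(-54 + 40) = -11134/(-14) = -11134*(-1/14) = 5567/7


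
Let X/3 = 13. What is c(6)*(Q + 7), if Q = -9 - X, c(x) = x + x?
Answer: -492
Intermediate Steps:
X = 39 (X = 3*13 = 39)
c(x) = 2*x
Q = -48 (Q = -9 - 1*39 = -9 - 39 = -48)
c(6)*(Q + 7) = (2*6)*(-48 + 7) = 12*(-41) = -492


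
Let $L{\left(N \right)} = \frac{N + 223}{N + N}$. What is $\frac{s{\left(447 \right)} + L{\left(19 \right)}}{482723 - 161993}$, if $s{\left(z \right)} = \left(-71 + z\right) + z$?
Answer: $\frac{7879}{3046935} \approx 0.0025859$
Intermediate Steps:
$s{\left(z \right)} = -71 + 2 z$
$L{\left(N \right)} = \frac{223 + N}{2 N}$
$\frac{s{\left(447 \right)} + L{\left(19 \right)}}{482723 - 161993} = \frac{\left(-71 + 2 \cdot 447\right) + \frac{223 + 19}{2 \cdot 19}}{482723 - 161993} = \frac{\left(-71 + 894\right) + \frac{1}{2} \cdot \frac{1}{19} \cdot 242}{320730} = \left(823 + \frac{121}{19}\right) \frac{1}{320730} = \frac{15758}{19} \cdot \frac{1}{320730} = \frac{7879}{3046935}$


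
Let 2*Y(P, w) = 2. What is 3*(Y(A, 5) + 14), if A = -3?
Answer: 45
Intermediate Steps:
Y(P, w) = 1 (Y(P, w) = (½)*2 = 1)
3*(Y(A, 5) + 14) = 3*(1 + 14) = 3*15 = 45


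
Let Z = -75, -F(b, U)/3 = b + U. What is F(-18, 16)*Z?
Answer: -450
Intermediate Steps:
F(b, U) = -3*U - 3*b (F(b, U) = -3*(b + U) = -3*(U + b) = -3*U - 3*b)
F(-18, 16)*Z = (-3*16 - 3*(-18))*(-75) = (-48 + 54)*(-75) = 6*(-75) = -450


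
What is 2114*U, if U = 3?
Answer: 6342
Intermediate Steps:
2114*U = 2114*3 = 6342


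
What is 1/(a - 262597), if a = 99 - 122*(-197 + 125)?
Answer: -1/253714 ≈ -3.9414e-6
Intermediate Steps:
a = 8883 (a = 99 - 122*(-72) = 99 + 8784 = 8883)
1/(a - 262597) = 1/(8883 - 262597) = 1/(-253714) = -1/253714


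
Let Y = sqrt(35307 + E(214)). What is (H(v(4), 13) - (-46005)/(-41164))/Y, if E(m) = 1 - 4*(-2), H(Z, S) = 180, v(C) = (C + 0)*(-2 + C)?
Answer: 2454505*sqrt(109)/26921256 ≈ 0.95188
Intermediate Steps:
v(C) = C*(-2 + C)
E(m) = 9 (E(m) = 1 + 8 = 9)
Y = 18*sqrt(109) (Y = sqrt(35307 + 9) = sqrt(35316) = 18*sqrt(109) ≈ 187.93)
(H(v(4), 13) - (-46005)/(-41164))/Y = (180 - (-46005)/(-41164))/((18*sqrt(109))) = (180 - (-46005)*(-1)/41164)*(sqrt(109)/1962) = (180 - 1*46005/41164)*(sqrt(109)/1962) = (180 - 46005/41164)*(sqrt(109)/1962) = 7363515*(sqrt(109)/1962)/41164 = 2454505*sqrt(109)/26921256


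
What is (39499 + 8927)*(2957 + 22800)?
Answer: 1247308482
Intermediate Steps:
(39499 + 8927)*(2957 + 22800) = 48426*25757 = 1247308482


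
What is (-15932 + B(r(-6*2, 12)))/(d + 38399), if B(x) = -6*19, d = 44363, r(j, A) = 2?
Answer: -8023/41381 ≈ -0.19388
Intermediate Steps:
B(x) = -114
(-15932 + B(r(-6*2, 12)))/(d + 38399) = (-15932 - 114)/(44363 + 38399) = -16046/82762 = -16046*1/82762 = -8023/41381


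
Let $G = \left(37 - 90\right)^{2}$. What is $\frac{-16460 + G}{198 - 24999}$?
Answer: $\frac{13651}{24801} \approx 0.55042$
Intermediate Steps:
$G = 2809$ ($G = \left(-53\right)^{2} = 2809$)
$\frac{-16460 + G}{198 - 24999} = \frac{-16460 + 2809}{198 - 24999} = - \frac{13651}{-24801} = \left(-13651\right) \left(- \frac{1}{24801}\right) = \frac{13651}{24801}$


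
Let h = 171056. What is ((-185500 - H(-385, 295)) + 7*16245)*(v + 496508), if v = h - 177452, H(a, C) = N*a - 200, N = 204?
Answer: 3408728960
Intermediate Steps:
H(a, C) = -200 + 204*a (H(a, C) = 204*a - 200 = -200 + 204*a)
v = -6396 (v = 171056 - 177452 = -6396)
((-185500 - H(-385, 295)) + 7*16245)*(v + 496508) = ((-185500 - (-200 + 204*(-385))) + 7*16245)*(-6396 + 496508) = ((-185500 - (-200 - 78540)) + 113715)*490112 = ((-185500 - 1*(-78740)) + 113715)*490112 = ((-185500 + 78740) + 113715)*490112 = (-106760 + 113715)*490112 = 6955*490112 = 3408728960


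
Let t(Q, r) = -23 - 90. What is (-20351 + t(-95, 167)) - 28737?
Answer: -49201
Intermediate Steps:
t(Q, r) = -113
(-20351 + t(-95, 167)) - 28737 = (-20351 - 113) - 28737 = -20464 - 28737 = -49201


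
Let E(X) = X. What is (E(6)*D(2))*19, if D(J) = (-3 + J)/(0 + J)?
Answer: -57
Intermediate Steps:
D(J) = (-3 + J)/J
(E(6)*D(2))*19 = (6*((-3 + 2)/2))*19 = (6*((½)*(-1)))*19 = (6*(-½))*19 = -3*19 = -57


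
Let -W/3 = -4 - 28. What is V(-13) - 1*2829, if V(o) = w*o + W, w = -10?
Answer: -2603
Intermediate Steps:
W = 96 (W = -3*(-4 - 28) = -3*(-32) = 96)
V(o) = 96 - 10*o (V(o) = -10*o + 96 = 96 - 10*o)
V(-13) - 1*2829 = (96 - 10*(-13)) - 1*2829 = (96 + 130) - 2829 = 226 - 2829 = -2603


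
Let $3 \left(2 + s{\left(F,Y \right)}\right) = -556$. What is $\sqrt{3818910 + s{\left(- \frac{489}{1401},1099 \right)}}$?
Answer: $\frac{2 \sqrt{8592126}}{3} \approx 1954.2$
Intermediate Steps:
$s{\left(F,Y \right)} = - \frac{562}{3}$ ($s{\left(F,Y \right)} = -2 + \frac{1}{3} \left(-556\right) = -2 - \frac{556}{3} = - \frac{562}{3}$)
$\sqrt{3818910 + s{\left(- \frac{489}{1401},1099 \right)}} = \sqrt{3818910 - \frac{562}{3}} = \sqrt{\frac{11456168}{3}} = \frac{2 \sqrt{8592126}}{3}$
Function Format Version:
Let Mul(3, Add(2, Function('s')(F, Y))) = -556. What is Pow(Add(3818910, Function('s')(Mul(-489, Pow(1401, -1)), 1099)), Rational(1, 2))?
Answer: Mul(Rational(2, 3), Pow(8592126, Rational(1, 2))) ≈ 1954.2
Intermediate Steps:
Function('s')(F, Y) = Rational(-562, 3) (Function('s')(F, Y) = Add(-2, Mul(Rational(1, 3), -556)) = Add(-2, Rational(-556, 3)) = Rational(-562, 3))
Pow(Add(3818910, Function('s')(Mul(-489, Pow(1401, -1)), 1099)), Rational(1, 2)) = Pow(Add(3818910, Rational(-562, 3)), Rational(1, 2)) = Pow(Rational(11456168, 3), Rational(1, 2)) = Mul(Rational(2, 3), Pow(8592126, Rational(1, 2)))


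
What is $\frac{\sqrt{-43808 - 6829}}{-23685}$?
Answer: $- \frac{i \sqrt{50637}}{23685} \approx - 0.0095008 i$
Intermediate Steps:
$\frac{\sqrt{-43808 - 6829}}{-23685} = \sqrt{-43808 - 6829} \left(- \frac{1}{23685}\right) = \sqrt{-50637} \left(- \frac{1}{23685}\right) = i \sqrt{50637} \left(- \frac{1}{23685}\right) = - \frac{i \sqrt{50637}}{23685}$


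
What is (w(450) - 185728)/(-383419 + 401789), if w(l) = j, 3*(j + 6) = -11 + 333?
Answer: -55688/5511 ≈ -10.105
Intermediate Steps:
j = 304/3 (j = -6 + (-11 + 333)/3 = -6 + (1/3)*322 = -6 + 322/3 = 304/3 ≈ 101.33)
w(l) = 304/3
(w(450) - 185728)/(-383419 + 401789) = (304/3 - 185728)/(-383419 + 401789) = -556880/3/18370 = -556880/3*1/18370 = -55688/5511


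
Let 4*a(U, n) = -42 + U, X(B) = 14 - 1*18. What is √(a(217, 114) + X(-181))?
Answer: √159/2 ≈ 6.3048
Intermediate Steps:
X(B) = -4 (X(B) = 14 - 18 = -4)
a(U, n) = -21/2 + U/4 (a(U, n) = (-42 + U)/4 = -21/2 + U/4)
√(a(217, 114) + X(-181)) = √((-21/2 + (¼)*217) - 4) = √((-21/2 + 217/4) - 4) = √(175/4 - 4) = √(159/4) = √159/2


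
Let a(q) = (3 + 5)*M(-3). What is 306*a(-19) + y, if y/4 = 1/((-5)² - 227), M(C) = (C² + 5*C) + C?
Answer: -2225234/101 ≈ -22032.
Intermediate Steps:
M(C) = C² + 6*C
y = -2/101 (y = 4/((-5)² - 227) = 4/(25 - 227) = 4/(-202) = 4*(-1/202) = -2/101 ≈ -0.019802)
a(q) = -72 (a(q) = (3 + 5)*(-3*(6 - 3)) = 8*(-3*3) = 8*(-9) = -72)
306*a(-19) + y = 306*(-72) - 2/101 = -22032 - 2/101 = -2225234/101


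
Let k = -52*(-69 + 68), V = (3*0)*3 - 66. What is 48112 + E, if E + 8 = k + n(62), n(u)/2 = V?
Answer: 48024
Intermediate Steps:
V = -66 (V = 0*3 - 66 = 0 - 66 = -66)
n(u) = -132 (n(u) = 2*(-66) = -132)
k = 52 (k = -52*(-1) = 52)
E = -88 (E = -8 + (52 - 132) = -8 - 80 = -88)
48112 + E = 48112 - 88 = 48024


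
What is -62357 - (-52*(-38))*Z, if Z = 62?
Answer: -184869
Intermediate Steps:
-62357 - (-52*(-38))*Z = -62357 - (-52*(-38))*62 = -62357 - 1976*62 = -62357 - 1*122512 = -62357 - 122512 = -184869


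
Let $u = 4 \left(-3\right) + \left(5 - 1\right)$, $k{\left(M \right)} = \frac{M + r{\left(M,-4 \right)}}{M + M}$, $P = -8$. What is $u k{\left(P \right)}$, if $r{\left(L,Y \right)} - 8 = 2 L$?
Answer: $-8$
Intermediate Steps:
$r{\left(L,Y \right)} = 8 + 2 L$
$k{\left(M \right)} = \frac{8 + 3 M}{2 M}$ ($k{\left(M \right)} = \frac{M + \left(8 + 2 M\right)}{M + M} = \frac{8 + 3 M}{2 M}$)
$u = -8$ ($u = -12 + \left(5 - 1\right) = -12 + 4 = -8$)
$u k{\left(P \right)} = - 8 \left(\frac{3}{2} + \frac{4}{-8}\right) = - 8 \left(\frac{3}{2} + 4 \left(- \frac{1}{8}\right)\right) = - 8 \left(\frac{3}{2} - \frac{1}{2}\right) = \left(-8\right) 1 = -8$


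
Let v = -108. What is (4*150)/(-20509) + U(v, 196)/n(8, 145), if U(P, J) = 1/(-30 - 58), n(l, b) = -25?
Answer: -1299491/45119800 ≈ -0.028801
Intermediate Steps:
U(P, J) = -1/88 (U(P, J) = 1/(-88) = -1/88)
(4*150)/(-20509) + U(v, 196)/n(8, 145) = (4*150)/(-20509) - 1/88/(-25) = 600*(-1/20509) - 1/88*(-1/25) = -600/20509 + 1/2200 = -1299491/45119800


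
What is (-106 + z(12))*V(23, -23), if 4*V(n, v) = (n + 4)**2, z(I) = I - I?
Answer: -38637/2 ≈ -19319.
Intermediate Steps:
z(I) = 0
V(n, v) = (4 + n)**2/4 (V(n, v) = (n + 4)**2/4 = (4 + n)**2/4)
(-106 + z(12))*V(23, -23) = (-106 + 0)*((4 + 23)**2/4) = -53*27**2/2 = -53*729/2 = -106*729/4 = -38637/2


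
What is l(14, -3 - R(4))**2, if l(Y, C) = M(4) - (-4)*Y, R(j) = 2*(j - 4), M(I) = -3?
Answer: 2809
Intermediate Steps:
R(j) = -8 + 2*j (R(j) = 2*(-4 + j) = -8 + 2*j)
l(Y, C) = -3 + 4*Y (l(Y, C) = -3 - (-4)*Y = -3 + 4*Y)
l(14, -3 - R(4))**2 = (-3 + 4*14)**2 = (-3 + 56)**2 = 53**2 = 2809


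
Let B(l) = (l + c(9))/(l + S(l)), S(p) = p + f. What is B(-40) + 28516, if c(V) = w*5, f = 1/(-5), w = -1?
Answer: 11435141/401 ≈ 28517.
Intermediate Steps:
f = -1/5 ≈ -0.20000
c(V) = -5 (c(V) = -1*5 = -5)
S(p) = -1/5 + p (S(p) = p - 1/5 = -1/5 + p)
B(l) = (-5 + l)/(-1/5 + 2*l) (B(l) = (l - 5)/(l + (-1/5 + l)) = (-5 + l)/(-1/5 + 2*l))
B(-40) + 28516 = 5*(-5 - 40)/(-1 + 10*(-40)) + 28516 = 5*(-45)/(-1 - 400) + 28516 = 5*(-45)/(-401) + 28516 = 5*(-1/401)*(-45) + 28516 = 225/401 + 28516 = 11435141/401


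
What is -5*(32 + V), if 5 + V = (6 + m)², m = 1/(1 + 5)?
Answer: -11705/36 ≈ -325.14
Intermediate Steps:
m = ⅙ (m = 1/6 = ⅙ ≈ 0.16667)
V = 1189/36 (V = -5 + (6 + ⅙)² = -5 + (37/6)² = -5 + 1369/36 = 1189/36 ≈ 33.028)
-5*(32 + V) = -5*(32 + 1189/36) = -5*2341/36 = -11705/36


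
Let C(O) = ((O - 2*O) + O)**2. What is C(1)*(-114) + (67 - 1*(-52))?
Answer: 119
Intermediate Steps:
C(O) = 0 (C(O) = (-O + O)**2 = 0**2 = 0)
C(1)*(-114) + (67 - 1*(-52)) = 0*(-114) + (67 - 1*(-52)) = 0 + (67 + 52) = 0 + 119 = 119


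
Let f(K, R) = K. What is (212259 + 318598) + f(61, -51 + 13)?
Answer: 530918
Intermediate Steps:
(212259 + 318598) + f(61, -51 + 13) = (212259 + 318598) + 61 = 530857 + 61 = 530918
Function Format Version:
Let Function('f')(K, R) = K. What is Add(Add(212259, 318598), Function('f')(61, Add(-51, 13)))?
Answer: 530918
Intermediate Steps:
Add(Add(212259, 318598), Function('f')(61, Add(-51, 13))) = Add(Add(212259, 318598), 61) = Add(530857, 61) = 530918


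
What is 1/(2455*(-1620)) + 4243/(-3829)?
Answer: -16874839129/15228315900 ≈ -1.1081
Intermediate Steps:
1/(2455*(-1620)) + 4243/(-3829) = (1/2455)*(-1/1620) + 4243*(-1/3829) = -1/3977100 - 4243/3829 = -16874839129/15228315900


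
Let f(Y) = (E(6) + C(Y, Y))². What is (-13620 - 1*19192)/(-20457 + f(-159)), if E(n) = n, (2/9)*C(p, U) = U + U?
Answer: -8203/502542 ≈ -0.016323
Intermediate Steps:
C(p, U) = 9*U (C(p, U) = 9*(U + U)/2 = 9*(2*U)/2 = 9*U)
f(Y) = (6 + 9*Y)²
(-13620 - 1*19192)/(-20457 + f(-159)) = (-13620 - 1*19192)/(-20457 + 9*(2 + 3*(-159))²) = (-13620 - 19192)/(-20457 + 9*(2 - 477)²) = -32812/(-20457 + 9*(-475)²) = -32812/(-20457 + 9*225625) = -32812/(-20457 + 2030625) = -32812/2010168 = -32812*1/2010168 = -8203/502542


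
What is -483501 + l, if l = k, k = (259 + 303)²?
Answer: -167657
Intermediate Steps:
k = 315844 (k = 562² = 315844)
l = 315844
-483501 + l = -483501 + 315844 = -167657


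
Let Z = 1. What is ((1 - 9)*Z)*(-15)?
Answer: 120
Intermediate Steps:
((1 - 9)*Z)*(-15) = ((1 - 9)*1)*(-15) = -8*1*(-15) = -8*(-15) = 120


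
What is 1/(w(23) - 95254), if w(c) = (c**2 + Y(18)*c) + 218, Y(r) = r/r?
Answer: -1/94484 ≈ -1.0584e-5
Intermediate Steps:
Y(r) = 1
w(c) = 218 + c + c**2 (w(c) = (c**2 + 1*c) + 218 = (c**2 + c) + 218 = (c + c**2) + 218 = 218 + c + c**2)
1/(w(23) - 95254) = 1/((218 + 23 + 23**2) - 95254) = 1/((218 + 23 + 529) - 95254) = 1/(770 - 95254) = 1/(-94484) = -1/94484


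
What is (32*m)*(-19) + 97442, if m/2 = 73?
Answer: 8674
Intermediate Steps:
m = 146 (m = 2*73 = 146)
(32*m)*(-19) + 97442 = (32*146)*(-19) + 97442 = 4672*(-19) + 97442 = -88768 + 97442 = 8674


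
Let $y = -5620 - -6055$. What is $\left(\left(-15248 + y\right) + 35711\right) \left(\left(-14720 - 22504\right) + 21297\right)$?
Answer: $-332842446$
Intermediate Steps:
$y = 435$ ($y = -5620 + 6055 = 435$)
$\left(\left(-15248 + y\right) + 35711\right) \left(\left(-14720 - 22504\right) + 21297\right) = \left(\left(-15248 + 435\right) + 35711\right) \left(\left(-14720 - 22504\right) + 21297\right) = \left(-14813 + 35711\right) \left(\left(-14720 - 22504\right) + 21297\right) = 20898 \left(-37224 + 21297\right) = 20898 \left(-15927\right) = -332842446$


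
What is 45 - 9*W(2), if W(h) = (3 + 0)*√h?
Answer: 45 - 27*√2 ≈ 6.8162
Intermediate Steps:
W(h) = 3*√h
45 - 9*W(2) = 45 - 27*√2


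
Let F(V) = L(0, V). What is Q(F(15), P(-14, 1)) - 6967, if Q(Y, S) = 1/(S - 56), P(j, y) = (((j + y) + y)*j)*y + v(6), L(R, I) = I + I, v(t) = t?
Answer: -822105/118 ≈ -6967.0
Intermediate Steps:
L(R, I) = 2*I
P(j, y) = 6 + j*y*(j + 2*y) (P(j, y) = (((j + y) + y)*j)*y + 6 = ((j + 2*y)*j)*y + 6 = (j*(j + 2*y))*y + 6 = j*y*(j + 2*y) + 6 = 6 + j*y*(j + 2*y))
F(V) = 2*V
Q(Y, S) = 1/(-56 + S)
Q(F(15), P(-14, 1)) - 6967 = 1/(-56 + (6 + 1*(-14)² + 2*(-14)*1²)) - 6967 = 1/(-56 + (6 + 1*196 + 2*(-14)*1)) - 6967 = 1/(-56 + (6 + 196 - 28)) - 6967 = 1/(-56 + 174) - 6967 = 1/118 - 6967 = -822105/118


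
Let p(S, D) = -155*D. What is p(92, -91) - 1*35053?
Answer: -20948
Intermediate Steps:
p(92, -91) - 1*35053 = -155*(-91) - 1*35053 = 14105 - 35053 = -20948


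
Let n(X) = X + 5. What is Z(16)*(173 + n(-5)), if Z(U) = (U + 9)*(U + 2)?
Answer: 77850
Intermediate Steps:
n(X) = 5 + X
Z(U) = (2 + U)*(9 + U) (Z(U) = (9 + U)*(2 + U) = (2 + U)*(9 + U))
Z(16)*(173 + n(-5)) = (18 + 16² + 11*16)*(173 + (5 - 5)) = (18 + 256 + 176)*(173 + 0) = 450*173 = 77850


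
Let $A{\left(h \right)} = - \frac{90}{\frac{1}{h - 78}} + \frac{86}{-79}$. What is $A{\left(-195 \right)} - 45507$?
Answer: $- \frac{1654109}{79} \approx -20938.0$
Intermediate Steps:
$A{\left(h \right)} = \frac{554494}{79} - 90 h$ ($A{\left(h \right)} = - \frac{90}{\frac{1}{-78 + h}} + 86 \left(- \frac{1}{79}\right) = - 90 \left(-78 + h\right) - \frac{86}{79} = \left(7020 - 90 h\right) - \frac{86}{79} = \frac{554494}{79} - 90 h$)
$A{\left(-195 \right)} - 45507 = \left(\frac{554494}{79} - -17550\right) - 45507 = \left(\frac{554494}{79} + 17550\right) - 45507 = \frac{1940944}{79} - 45507 = - \frac{1654109}{79}$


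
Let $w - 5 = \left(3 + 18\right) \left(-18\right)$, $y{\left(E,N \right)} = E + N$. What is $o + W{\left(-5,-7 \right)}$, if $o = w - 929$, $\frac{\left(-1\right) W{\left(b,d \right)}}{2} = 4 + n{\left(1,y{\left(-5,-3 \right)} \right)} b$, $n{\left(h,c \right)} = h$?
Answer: $-1300$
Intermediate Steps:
$w = -373$ ($w = 5 + \left(3 + 18\right) \left(-18\right) = 5 + 21 \left(-18\right) = 5 - 378 = -373$)
$W{\left(b,d \right)} = -8 - 2 b$ ($W{\left(b,d \right)} = - 2 \left(4 + 1 b\right) = - 2 \left(4 + b\right) = -8 - 2 b$)
$o = -1302$ ($o = -373 - 929 = -1302$)
$o + W{\left(-5,-7 \right)} = -1302 - -2 = -1302 + \left(-8 + 10\right) = -1302 + 2 = -1300$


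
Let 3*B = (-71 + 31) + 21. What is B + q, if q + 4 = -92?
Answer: -307/3 ≈ -102.33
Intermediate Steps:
q = -96 (q = -4 - 92 = -96)
B = -19/3 (B = ((-71 + 31) + 21)/3 = (-40 + 21)/3 = (⅓)*(-19) = -19/3 ≈ -6.3333)
B + q = -19/3 - 96 = -307/3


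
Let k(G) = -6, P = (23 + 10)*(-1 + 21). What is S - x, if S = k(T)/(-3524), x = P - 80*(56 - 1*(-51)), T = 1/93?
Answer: 13919803/1762 ≈ 7900.0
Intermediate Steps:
T = 1/93 ≈ 0.010753
P = 660 (P = 33*20 = 660)
x = -7900 (x = 660 - 80*(56 - 1*(-51)) = 660 - 80*(56 + 51) = 660 - 80*107 = 660 - 8560 = -7900)
S = 3/1762 (S = -6/(-3524) = -6*(-1/3524) = 3/1762 ≈ 0.0017026)
S - x = 3/1762 - 1*(-7900) = 3/1762 + 7900 = 13919803/1762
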